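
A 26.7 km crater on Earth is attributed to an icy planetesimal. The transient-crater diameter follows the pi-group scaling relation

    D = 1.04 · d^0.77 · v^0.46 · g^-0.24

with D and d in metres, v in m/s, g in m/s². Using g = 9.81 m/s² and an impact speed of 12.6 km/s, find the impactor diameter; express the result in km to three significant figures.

d ≈ 3.86 km

Rearranging for d: d = [D / (1.04 · 12600^0.46 · 9.81^-0.24)]^(1/0.77).
D = 26700 m.
12600^0.46 = 76.94
9.81^-0.24 = 0.5781
Denominator = 1.04 × 76.94 × 0.5781 = 46.26
D / 46.26 = 26700 / 46.26 = 577.2
d = 577.2^(1/0.77) = 577.2^1.2987 = 3856 m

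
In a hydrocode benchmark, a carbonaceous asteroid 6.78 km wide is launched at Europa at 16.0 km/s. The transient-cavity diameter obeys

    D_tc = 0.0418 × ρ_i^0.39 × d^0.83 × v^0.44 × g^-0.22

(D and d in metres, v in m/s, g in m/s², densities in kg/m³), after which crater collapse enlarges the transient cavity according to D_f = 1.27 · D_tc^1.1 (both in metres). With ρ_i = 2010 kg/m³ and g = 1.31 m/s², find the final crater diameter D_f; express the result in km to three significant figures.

D_f ≈ 322 km

In SI: d = 6780 m, v = 16000 m/s.
ρ_i^0.39 = 2010^0.39 = 19.42
d^0.83 = 6780^0.83 = 1513
v^0.44 = 16000^0.44 = 70.76
g^-0.22 = 1.31^-0.22 = 0.9423
D_tc = 0.0418 × 19.42 × 1513 × 70.76 × 0.9423 = 81890 m
D_f = 1.27 × (81890)^1.1 = 3.224 × 10^5 m
     = 322.4 km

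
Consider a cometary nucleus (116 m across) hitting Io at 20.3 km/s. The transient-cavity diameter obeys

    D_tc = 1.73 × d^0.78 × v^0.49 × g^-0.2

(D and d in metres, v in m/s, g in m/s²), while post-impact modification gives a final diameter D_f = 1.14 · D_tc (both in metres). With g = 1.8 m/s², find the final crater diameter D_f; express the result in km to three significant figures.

D_f ≈ 9.22 km

v = 20300 m/s.
d^0.78 = 116^0.78 = 40.76
v^0.49 = 20300^0.49 = 129.0
g^-0.2 = 1.8^-0.2 = 0.8891
D_tc = 1.73 × 40.76 × 129.0 × 0.8891 = 8088 m
D_f = 1.14 × 8088 = 9220 m
     = 9.220 km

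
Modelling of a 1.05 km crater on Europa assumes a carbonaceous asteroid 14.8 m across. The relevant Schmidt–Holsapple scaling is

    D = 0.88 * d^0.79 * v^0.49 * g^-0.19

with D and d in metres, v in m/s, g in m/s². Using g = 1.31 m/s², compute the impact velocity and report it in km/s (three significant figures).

Rearranging for v: v = [D / (0.88 · 14.8^0.79 · 1.31^-0.19)]^(1/0.49).
D = 1050 m.
14.8^0.79 = 8.404
1.31^-0.19 = 0.9500
Denominator = 0.88 × 8.404 × 0.9500 = 7.026
D / 7.026 = 1050 / 7.026 = 149.4
v = 149.4^(1/0.49) = 149.4^2.0408 = 27379 m/s

v ≈ 27.4 km/s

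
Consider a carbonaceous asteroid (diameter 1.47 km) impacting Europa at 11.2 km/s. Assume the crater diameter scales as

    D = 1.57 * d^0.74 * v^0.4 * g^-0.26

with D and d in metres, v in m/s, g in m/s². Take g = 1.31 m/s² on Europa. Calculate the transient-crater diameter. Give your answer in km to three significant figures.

In SI units: d = 1470 m, v = 11200 m/s.
d^0.74 = 1470^0.74 = 220.7
v^0.4 = 11200^0.4 = 41.66
g^-0.26 = 1.31^-0.26 = 0.9322
D = 1.57 × 220.7 × 41.66 × 0.9322 = 13456 m
   = 13.46 km

D ≈ 13.5 km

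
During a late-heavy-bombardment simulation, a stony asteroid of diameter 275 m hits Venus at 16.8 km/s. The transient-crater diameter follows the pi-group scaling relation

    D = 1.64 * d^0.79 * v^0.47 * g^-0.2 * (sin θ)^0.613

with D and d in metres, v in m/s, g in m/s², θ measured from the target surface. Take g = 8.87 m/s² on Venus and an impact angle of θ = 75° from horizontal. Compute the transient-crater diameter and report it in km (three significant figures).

In SI units: v = 16800 m/s.
d^0.79 = 275^0.79 = 84.54
v^0.47 = 16800^0.47 = 96.80
g^-0.2 = 8.87^-0.2 = 0.6463
(sin 75°)^0.613 = 0.9659^0.613 = 0.9790
D = 1.64 × 84.54 × 96.80 × 0.6463 × 0.9790 = 8492 m
   = 8.492 km

D ≈ 8.49 km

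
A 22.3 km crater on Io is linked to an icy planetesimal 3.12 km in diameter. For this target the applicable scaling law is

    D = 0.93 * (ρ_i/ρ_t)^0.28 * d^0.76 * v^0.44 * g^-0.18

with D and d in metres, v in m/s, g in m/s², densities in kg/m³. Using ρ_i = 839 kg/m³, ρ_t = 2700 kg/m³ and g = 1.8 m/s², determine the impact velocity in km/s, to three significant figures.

Rearranging for v: v = [D / (0.93 · (839/2700)^0.28 · 3120^0.76 · 1.8^-0.18)]^(1/0.44).
D = 22300 m.
(839/2700)^0.28 = 0.7209
3120^0.76 = 452.4
1.8^-0.18 = 0.8996
Denominator = 0.93 × 0.7209 × 452.4 × 0.8996 = 272.9
D / 272.9 = 22300 / 272.9 = 81.71
v = 81.71^(1/0.44) = 81.71^2.2727 = 22183 m/s

v ≈ 22.2 km/s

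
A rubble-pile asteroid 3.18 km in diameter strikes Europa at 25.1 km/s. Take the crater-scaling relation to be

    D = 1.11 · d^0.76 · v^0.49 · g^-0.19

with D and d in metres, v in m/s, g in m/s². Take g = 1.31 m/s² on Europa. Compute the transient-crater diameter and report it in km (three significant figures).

In SI units: d = 3180 m, v = 25100 m/s.
d^0.76 = 3180^0.76 = 459.0
v^0.49 = 25100^0.49 = 143.2
g^-0.19 = 1.31^-0.19 = 0.9500
D = 1.11 × 459.0 × 143.2 × 0.9500 = 69311 m
   = 69.31 km

D ≈ 69.3 km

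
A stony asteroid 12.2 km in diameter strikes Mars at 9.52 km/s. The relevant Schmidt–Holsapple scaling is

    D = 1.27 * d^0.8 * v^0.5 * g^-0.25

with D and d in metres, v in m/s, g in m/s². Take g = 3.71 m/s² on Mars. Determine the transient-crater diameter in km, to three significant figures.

D ≈ 166 km

In SI units: d = 12200 m, v = 9520 m/s.
d^0.8 = 12200^0.8 = 1858
v^0.5 = 9520^0.5 = 97.57
g^-0.25 = 3.71^-0.25 = 0.7205
D = 1.27 × 1858 × 97.57 × 0.7205 = 1.659 × 10^5 m
   = 165.9 km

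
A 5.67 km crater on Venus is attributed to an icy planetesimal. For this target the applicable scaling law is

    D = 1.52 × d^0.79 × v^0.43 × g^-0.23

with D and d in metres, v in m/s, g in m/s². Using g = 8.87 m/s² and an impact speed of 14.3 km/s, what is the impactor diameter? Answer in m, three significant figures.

Rearranging for d: d = [D / (1.52 · 14300^0.43 · 8.87^-0.23)]^(1/0.79).
D = 5670 m.
14300^0.43 = 61.21
8.87^-0.23 = 0.6053
Denominator = 1.52 × 61.21 × 0.6053 = 56.32
D / 56.32 = 5670 / 56.32 = 100.7
d = 100.7^(1/0.79) = 100.7^1.2658 = 343.1 m

d ≈ 343 m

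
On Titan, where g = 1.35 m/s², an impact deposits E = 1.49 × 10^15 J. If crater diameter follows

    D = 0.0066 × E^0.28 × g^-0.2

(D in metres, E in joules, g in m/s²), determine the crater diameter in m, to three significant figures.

E^0.28 = (1.49 × 10^15)^0.28 = 1.772 × 10^4
g^-0.2 = 1.35^-0.2 = 0.9417
D = 0.0066 × 1.772 × 10^4 × 0.9417 = 110.1 m

D ≈ 110 m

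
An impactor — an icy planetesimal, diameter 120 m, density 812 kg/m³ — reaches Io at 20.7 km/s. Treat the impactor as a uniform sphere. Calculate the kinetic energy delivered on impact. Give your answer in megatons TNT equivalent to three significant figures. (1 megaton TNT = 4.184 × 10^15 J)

E ≈ 37.6 Mt TNT

v = 20700 m/s.
Mass m = (π/6) ρ d³ = (π/6) × 812 × (120)³ = 7.347 × 10^8 kg
E = ½ m v² = 0.5 × 7.347 × 10^8 × (20700)² = 1.574 × 10^17 J
   = 1.574 × 10^17 / 4.184×10^15 = 37.62 Mt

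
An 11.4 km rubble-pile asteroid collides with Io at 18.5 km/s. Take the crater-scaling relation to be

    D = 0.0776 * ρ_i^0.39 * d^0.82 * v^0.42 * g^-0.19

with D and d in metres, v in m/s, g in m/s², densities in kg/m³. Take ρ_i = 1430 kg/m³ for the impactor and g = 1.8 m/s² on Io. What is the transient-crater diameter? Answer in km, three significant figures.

D ≈ 155 km

In SI units: d = 11400 m, v = 18500 m/s.
ρ_i^0.39 = 1430^0.39 = 17.01
d^0.82 = 11400^0.82 = 2122
v^0.42 = 18500^0.42 = 61.97
g^-0.19 = 1.8^-0.19 = 0.8943
D = 0.0776 × 17.01 × 2122 × 61.97 × 0.8943 = 1.552 × 10^5 m
   = 155.2 km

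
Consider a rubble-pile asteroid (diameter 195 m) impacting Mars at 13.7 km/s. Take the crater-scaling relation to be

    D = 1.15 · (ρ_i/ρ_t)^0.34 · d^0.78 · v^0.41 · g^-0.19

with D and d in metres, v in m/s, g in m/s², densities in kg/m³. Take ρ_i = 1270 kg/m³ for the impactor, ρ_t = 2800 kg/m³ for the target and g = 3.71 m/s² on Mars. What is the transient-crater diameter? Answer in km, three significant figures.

D ≈ 2.08 km

In SI units: v = 13700 m/s.
(ρ_i/ρ_t)^0.34 = (1270/2800)^0.34 = 0.7643
d^0.78 = 195^0.78 = 61.13
v^0.41 = 13700^0.41 = 49.67
g^-0.19 = 3.71^-0.19 = 0.7795
D = 1.15 × 0.7643 × 61.13 × 49.67 × 0.7795 = 2080 m
   = 2.080 km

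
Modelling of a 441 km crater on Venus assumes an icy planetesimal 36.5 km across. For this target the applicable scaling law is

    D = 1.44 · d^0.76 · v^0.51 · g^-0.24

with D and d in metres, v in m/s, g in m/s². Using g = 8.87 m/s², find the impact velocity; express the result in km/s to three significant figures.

v ≈ 25.4 km/s

Rearranging for v: v = [D / (1.44 · 36500^0.76 · 8.87^-0.24)]^(1/0.51).
D = 441000 m.
36500^0.76 = 2933
8.87^-0.24 = 0.5922
Denominator = 1.44 × 2933 × 0.5922 = 2501
D / 2501 = 441000 / 2501 = 176.3
v = 176.3^(1/0.51) = 176.3^1.9608 = 25378 m/s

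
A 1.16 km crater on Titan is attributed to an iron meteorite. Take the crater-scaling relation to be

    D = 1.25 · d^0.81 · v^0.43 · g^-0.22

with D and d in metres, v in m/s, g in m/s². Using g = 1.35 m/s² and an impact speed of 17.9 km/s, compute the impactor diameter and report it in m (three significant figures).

Rearranging for d: d = [D / (1.25 · 17900^0.43 · 1.35^-0.22)]^(1/0.81).
D = 1160 m.
17900^0.43 = 67.41
1.35^-0.22 = 0.9361
Denominator = 1.25 × 67.41 × 0.9361 = 78.88
D / 78.88 = 1160 / 78.88 = 14.71
d = 14.71^(1/0.81) = 14.71^1.2346 = 27.64 m

d ≈ 27.6 m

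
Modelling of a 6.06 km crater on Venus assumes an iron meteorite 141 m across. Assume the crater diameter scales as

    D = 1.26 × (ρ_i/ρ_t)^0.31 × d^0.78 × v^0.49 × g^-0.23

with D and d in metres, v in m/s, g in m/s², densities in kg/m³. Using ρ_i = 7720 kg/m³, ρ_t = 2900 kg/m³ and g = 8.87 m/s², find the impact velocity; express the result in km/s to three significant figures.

Rearranging for v: v = [D / (1.26 · (7720/2900)^0.31 · 141^0.78 · 8.87^-0.23)]^(1/0.49).
D = 6060 m.
(7720/2900)^0.31 = 1.355
141^0.78 = 47.47
8.87^-0.23 = 0.6053
Denominator = 1.26 × 1.355 × 47.47 × 0.6053 = 49.06
D / 49.06 = 6060 / 49.06 = 123.5
v = 123.5^(1/0.49) = 123.5^2.0408 = 18564 m/s

v ≈ 18.6 km/s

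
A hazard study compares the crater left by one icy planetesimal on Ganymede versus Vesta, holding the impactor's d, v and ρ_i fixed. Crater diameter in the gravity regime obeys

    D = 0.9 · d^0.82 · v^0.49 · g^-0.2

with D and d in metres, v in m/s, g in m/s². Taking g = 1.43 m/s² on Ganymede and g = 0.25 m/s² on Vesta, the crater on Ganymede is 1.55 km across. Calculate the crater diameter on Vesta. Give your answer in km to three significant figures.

All impactor-dependent factors cancel in the ratio, leaving D_Vesta/D_Ganymede = (g_Vesta/g_Ganymede)^-0.2.
(0.25/1.43)^-0.2 = 0.1748^-0.2 = 1.417
D_Vesta = 1.417 × 1.55 km = 2.20 km

D ≈ 2.20 km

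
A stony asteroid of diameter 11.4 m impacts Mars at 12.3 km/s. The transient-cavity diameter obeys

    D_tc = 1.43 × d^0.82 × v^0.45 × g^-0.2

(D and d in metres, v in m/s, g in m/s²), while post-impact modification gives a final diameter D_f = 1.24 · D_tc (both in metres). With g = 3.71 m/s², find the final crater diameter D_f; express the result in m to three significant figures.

D_f ≈ 695 m

v = 12300 m/s.
d^0.82 = 11.4^0.82 = 7.356
v^0.45 = 12300^0.45 = 69.26
g^-0.2 = 3.71^-0.2 = 0.7694
D_tc = 1.43 × 7.356 × 69.26 × 0.7694 = 560.5 m
D_f = 1.24 × 560.5 = 695.0 m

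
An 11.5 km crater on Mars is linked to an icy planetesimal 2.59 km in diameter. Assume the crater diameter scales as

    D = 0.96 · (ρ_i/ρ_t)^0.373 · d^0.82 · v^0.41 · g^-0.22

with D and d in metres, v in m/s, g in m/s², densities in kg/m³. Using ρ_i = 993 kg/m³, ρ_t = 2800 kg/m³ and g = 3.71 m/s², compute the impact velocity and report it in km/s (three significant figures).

Rearranging for v: v = [D / (0.96 · (993/2800)^0.373 · 2590^0.82 · 3.71^-0.22)]^(1/0.41).
D = 11500 m.
(993/2800)^0.373 = 0.6793
2590^0.82 = 629.4
3.71^-0.22 = 0.7494
Denominator = 0.96 × 0.6793 × 629.4 × 0.7494 = 307.6
D / 307.6 = 11500 / 307.6 = 37.39
v = 37.39^(1/0.41) = 37.39^2.439 = 6854 m/s

v ≈ 6.85 km/s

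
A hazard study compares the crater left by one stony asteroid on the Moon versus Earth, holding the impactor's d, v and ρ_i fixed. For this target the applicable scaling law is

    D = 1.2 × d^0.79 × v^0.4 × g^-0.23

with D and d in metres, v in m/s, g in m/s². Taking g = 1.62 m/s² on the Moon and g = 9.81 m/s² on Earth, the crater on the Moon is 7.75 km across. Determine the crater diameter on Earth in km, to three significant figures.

D ≈ 5.12 km

All impactor-dependent factors cancel in the ratio, leaving D_Earth/D_Moon = (g_Earth/g_Moon)^-0.23.
(9.81/1.62)^-0.23 = 6.056^-0.23 = 0.6608
D_Earth = 0.6608 × 7.75 km = 5.12 km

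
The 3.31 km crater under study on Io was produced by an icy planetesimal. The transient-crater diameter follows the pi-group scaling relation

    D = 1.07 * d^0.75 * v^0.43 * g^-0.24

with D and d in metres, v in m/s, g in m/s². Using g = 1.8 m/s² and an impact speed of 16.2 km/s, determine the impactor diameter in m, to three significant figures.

d ≈ 210 m

Rearranging for d: d = [D / (1.07 · 16200^0.43 · 1.8^-0.24)]^(1/0.75).
D = 3310 m.
16200^0.43 = 64.58
1.8^-0.24 = 0.8684
Denominator = 1.07 × 64.58 × 0.8684 = 60.01
D / 60.01 = 3310 / 60.01 = 55.16
d = 55.16^(1/0.75) = 55.16^1.3333 = 209.9 m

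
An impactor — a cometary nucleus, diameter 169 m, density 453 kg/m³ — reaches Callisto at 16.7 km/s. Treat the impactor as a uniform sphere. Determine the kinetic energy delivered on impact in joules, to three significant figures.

v = 16700 m/s.
Mass m = (π/6) ρ d³ = (π/6) × 453 × (169)³ = 1.145 × 10^9 kg
E = ½ m v² = 0.5 × 1.145 × 10^9 × (16700)² = 1.597 × 10^17 J

E ≈ 1.60 × 10^17 J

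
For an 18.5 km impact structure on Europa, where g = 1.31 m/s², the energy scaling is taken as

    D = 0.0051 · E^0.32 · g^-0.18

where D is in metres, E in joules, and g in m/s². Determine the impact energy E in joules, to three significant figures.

E ≈ 3.67 × 10^20 J

Rearranging: E = [D / (0.0051 · g^-0.18)]^(1/0.32).
D = 18500 m.
g^-0.18 = 1.31^-0.18 = 0.9526
D / (0.0051 × 0.9526) = 18500 / (4.858 × 10^-3) = 3.808 × 10^6
E = (3.808 × 10^6)^3.125 = 3.670 × 10^20 J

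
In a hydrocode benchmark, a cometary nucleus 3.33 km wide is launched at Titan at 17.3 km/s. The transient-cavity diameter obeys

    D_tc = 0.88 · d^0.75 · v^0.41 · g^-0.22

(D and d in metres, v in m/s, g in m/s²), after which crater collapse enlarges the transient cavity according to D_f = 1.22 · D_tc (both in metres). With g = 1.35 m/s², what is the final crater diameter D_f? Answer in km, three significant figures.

In SI: d = 3330 m, v = 17300 m/s.
d^0.75 = 3330^0.75 = 438.4
v^0.41 = 17300^0.41 = 54.65
g^-0.22 = 1.35^-0.22 = 0.9361
D_tc = 0.88 × 438.4 × 54.65 × 0.9361 = 19740 m
D_f = 1.22 × 19740 = 24083 m
     = 24.08 km

D_f ≈ 24.1 km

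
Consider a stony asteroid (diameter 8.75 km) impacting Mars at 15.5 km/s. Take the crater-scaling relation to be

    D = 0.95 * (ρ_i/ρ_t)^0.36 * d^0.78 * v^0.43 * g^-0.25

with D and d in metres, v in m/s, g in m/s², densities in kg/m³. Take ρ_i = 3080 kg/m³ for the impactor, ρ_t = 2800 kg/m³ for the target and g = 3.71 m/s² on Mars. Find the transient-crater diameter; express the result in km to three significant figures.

In SI units: d = 8750 m, v = 15500 m/s.
(ρ_i/ρ_t)^0.36 = (3080/2800)^0.36 = 1.035
d^0.78 = 8750^0.78 = 1188
v^0.43 = 15500^0.43 = 63.36
g^-0.25 = 3.71^-0.25 = 0.7205
D = 0.95 × 1.035 × 1188 × 63.36 × 0.7205 = 53325 m
   = 53.32 km

D ≈ 53.3 km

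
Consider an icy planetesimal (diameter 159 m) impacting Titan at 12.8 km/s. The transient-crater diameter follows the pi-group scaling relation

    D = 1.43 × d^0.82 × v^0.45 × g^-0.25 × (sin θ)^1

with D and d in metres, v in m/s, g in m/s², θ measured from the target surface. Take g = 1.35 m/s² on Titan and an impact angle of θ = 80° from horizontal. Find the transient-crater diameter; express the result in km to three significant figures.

D ≈ 5.88 km

In SI units: v = 12800 m/s.
d^0.82 = 159^0.82 = 63.85
v^0.45 = 12800^0.45 = 70.51
g^-0.25 = 1.35^-0.25 = 0.9277
(sin 80°)^1 = 0.9848^1 = 0.9848
D = 1.43 × 63.85 × 70.51 × 0.9277 × 0.9848 = 5882 m
   = 5.882 km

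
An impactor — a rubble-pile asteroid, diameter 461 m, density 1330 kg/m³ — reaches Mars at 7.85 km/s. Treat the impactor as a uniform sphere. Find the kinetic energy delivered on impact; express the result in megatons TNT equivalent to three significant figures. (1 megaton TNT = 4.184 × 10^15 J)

E ≈ 502 Mt TNT

v = 7850 m/s.
Mass m = (π/6) ρ d³ = (π/6) × 1330 × (461)³ = 6.823 × 10^10 kg
E = ½ m v² = 0.5 × 6.823 × 10^10 × (7850)² = 2.102 × 10^18 J
   = 2.102 × 10^18 / 4.184×10^15 = 502.4 Mt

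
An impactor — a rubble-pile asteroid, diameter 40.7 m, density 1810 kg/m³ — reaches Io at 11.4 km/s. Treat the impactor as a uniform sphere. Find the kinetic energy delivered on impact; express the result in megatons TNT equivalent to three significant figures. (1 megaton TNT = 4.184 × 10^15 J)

E ≈ 0.992 Mt TNT

v = 11400 m/s.
Mass m = (π/6) ρ d³ = (π/6) × 1810 × (40.7)³ = 6.389 × 10^7 kg
E = ½ m v² = 0.5 × 6.389 × 10^7 × (11400)² = 4.152 × 10^15 J
   = 4.152 × 10^15 / 4.184×10^15 = 0.9924 Mt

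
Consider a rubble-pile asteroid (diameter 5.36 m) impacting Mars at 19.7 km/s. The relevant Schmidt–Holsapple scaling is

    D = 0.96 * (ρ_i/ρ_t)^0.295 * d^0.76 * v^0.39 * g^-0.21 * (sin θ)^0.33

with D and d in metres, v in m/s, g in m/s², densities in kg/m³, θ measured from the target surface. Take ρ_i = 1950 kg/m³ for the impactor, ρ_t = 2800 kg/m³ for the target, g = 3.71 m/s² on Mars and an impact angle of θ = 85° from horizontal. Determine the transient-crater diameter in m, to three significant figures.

In SI units: v = 19700 m/s.
(ρ_i/ρ_t)^0.295 = (1950/2800)^0.295 = 0.8988
d^0.76 = 5.36^0.76 = 3.582
v^0.39 = 19700^0.39 = 47.30
g^-0.21 = 3.71^-0.21 = 0.7593
(sin 85°)^0.33 = 0.9962^0.33 = 0.9987
D = 0.96 × 0.8988 × 3.582 × 47.30 × 0.7593 × 0.9987 = 110.9 m

D ≈ 111 m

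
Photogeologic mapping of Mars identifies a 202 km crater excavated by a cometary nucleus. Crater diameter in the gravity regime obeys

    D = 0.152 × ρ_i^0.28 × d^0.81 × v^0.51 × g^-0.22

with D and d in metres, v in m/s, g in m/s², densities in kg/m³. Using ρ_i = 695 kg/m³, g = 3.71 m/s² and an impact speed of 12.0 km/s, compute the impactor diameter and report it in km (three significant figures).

d ≈ 14.6 km

Rearranging for d: d = [D / (0.152 · 695^0.28 · 12000^0.51 · 3.71^-0.22)]^(1/0.81).
D = 202000 m.
695^0.28 = 6.248
12000^0.51 = 120.3
3.71^-0.22 = 0.7494
Denominator = 0.152 × 6.248 × 120.3 × 0.7494 = 85.62
D / 85.62 = 202000 / 85.62 = 2359
d = 2359^(1/0.81) = 2359^1.2346 = 14587 m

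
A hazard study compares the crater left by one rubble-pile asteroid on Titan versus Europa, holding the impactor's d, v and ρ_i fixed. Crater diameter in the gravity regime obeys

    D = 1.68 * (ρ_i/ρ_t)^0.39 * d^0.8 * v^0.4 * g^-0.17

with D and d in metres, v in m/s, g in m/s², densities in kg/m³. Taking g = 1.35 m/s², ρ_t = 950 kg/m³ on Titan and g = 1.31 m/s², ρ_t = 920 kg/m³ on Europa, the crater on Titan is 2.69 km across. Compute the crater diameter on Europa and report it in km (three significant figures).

The impactor-only factors (d, v, ρ_i) cancel in the ratio, leaving D_Europa/D_Titan = (g_Europa/g_Titan)^-0.17 · (ρ_t,Titan/ρ_t,Europa)^0.39.
(1.31/1.35)^-0.17 = 0.9704^-0.17 = 1.005
(950/920)^0.39 = 1.033^0.39 = 1.013
Ratio = 1.005 × 1.013 = 1.018
D_Europa = 1.018 × 2.69 km = 2.74 km

D ≈ 2.74 km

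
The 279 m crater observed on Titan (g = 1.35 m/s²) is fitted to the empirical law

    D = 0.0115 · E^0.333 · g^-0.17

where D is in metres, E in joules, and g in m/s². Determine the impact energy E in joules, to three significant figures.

E ≈ 1.72 × 10^13 J

Rearranging: E = [D / (0.0115 · g^-0.17)]^(1/0.333).
g^-0.17 = 1.35^-0.17 = 0.9503
D / (0.0115 × 0.9503) = 279 / (0.01093) = 2.553 × 10^4
E = (2.553 × 10^4)^3.003 = 1.715 × 10^13 J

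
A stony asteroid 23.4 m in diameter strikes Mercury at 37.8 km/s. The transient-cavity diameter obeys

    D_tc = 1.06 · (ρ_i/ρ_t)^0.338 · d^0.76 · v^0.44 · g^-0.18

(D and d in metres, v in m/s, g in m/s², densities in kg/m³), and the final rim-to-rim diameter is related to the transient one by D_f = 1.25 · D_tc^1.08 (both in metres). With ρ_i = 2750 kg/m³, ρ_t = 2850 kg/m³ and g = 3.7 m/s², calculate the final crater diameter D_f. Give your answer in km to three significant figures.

D_f ≈ 2.03 km

v = 37800 m/s.
(ρ_i/ρ_t)^0.338 = (2750/2850)^0.338 = 0.9880
d^0.76 = 23.4^0.76 = 10.98
v^0.44 = 37800^0.44 = 103.3
g^-0.18 = 3.7^-0.18 = 0.7902
D_tc = 1.06 × 0.9880 × 10.98 × 103.3 × 0.7902 = 938.6 m
D_f = 1.25 × (938.6)^1.08 = 2029 m
     = 2.029 km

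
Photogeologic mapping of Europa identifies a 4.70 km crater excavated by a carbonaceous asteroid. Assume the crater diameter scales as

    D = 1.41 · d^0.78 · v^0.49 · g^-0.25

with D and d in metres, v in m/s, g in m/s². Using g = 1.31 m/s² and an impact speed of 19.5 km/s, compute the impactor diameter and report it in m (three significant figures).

d ≈ 72.3 m

Rearranging for d: d = [D / (1.41 · 19500^0.49 · 1.31^-0.25)]^(1/0.78).
D = 4700 m.
19500^0.49 = 126.5
1.31^-0.25 = 0.9347
Denominator = 1.41 × 126.5 × 0.9347 = 166.7
D / 166.7 = 4700 / 166.7 = 28.19
d = 28.19^(1/0.78) = 28.19^1.2821 = 72.30 m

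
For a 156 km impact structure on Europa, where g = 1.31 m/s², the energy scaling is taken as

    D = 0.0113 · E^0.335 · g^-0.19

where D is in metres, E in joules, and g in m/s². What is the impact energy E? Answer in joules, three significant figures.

Rearranging: E = [D / (0.0113 · g^-0.19)]^(1/0.335).
D = 156000 m.
g^-0.19 = 1.31^-0.19 = 0.9500
D / (0.0113 × 0.9500) = 156000 / (0.01073) = 1.454 × 10^7
E = (1.454 × 10^7)^2.9851 = 2.404 × 10^21 J

E ≈ 2.40 × 10^21 J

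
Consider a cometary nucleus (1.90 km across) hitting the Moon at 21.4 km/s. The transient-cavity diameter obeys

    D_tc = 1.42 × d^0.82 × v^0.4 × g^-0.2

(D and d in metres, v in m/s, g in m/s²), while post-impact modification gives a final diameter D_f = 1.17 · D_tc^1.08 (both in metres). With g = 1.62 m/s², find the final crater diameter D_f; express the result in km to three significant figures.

D_f ≈ 91.6 km

In SI: d = 1900 m, v = 21400 m/s.
d^0.82 = 1900^0.82 = 488.2
v^0.4 = 21400^0.4 = 53.97
g^-0.2 = 1.62^-0.2 = 0.9080
D_tc = 1.42 × 488.2 × 53.97 × 0.9080 = 33970 m
D_f = 1.17 × (33970)^1.08 = 91573 m
     = 91.57 km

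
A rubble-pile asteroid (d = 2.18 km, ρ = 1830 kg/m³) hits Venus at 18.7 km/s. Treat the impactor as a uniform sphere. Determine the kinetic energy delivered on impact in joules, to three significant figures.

d = 2180 m; v = 18700 m/s.
Mass m = (π/6) ρ d³ = (π/6) × 1830 × (2180)³ = 9.927 × 10^12 kg
E = ½ m v² = 0.5 × 9.927 × 10^12 × (18700)² = 1.736 × 10^21 J

E ≈ 1.74 × 10^21 J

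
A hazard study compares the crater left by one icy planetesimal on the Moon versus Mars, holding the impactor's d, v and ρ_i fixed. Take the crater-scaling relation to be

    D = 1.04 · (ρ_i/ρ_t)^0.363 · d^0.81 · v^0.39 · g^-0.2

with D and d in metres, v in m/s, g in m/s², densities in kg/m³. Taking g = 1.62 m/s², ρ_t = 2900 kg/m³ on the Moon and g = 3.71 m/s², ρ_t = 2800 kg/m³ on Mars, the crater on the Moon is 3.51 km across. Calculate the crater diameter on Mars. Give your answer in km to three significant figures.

D ≈ 3.01 km

The impactor-only factors (d, v, ρ_i) cancel in the ratio, leaving D_Mars/D_Moon = (g_Mars/g_Moon)^-0.2 · (ρ_t,Moon/ρ_t,Mars)^0.363.
(3.71/1.62)^-0.2 = 2.290^-0.2 = 0.8473
(2900/2800)^0.363 = 1.036^0.363 = 1.013
Ratio = 0.8473 × 1.013 = 0.8583
D_Mars = 0.8583 × 3.51 km = 3.01 km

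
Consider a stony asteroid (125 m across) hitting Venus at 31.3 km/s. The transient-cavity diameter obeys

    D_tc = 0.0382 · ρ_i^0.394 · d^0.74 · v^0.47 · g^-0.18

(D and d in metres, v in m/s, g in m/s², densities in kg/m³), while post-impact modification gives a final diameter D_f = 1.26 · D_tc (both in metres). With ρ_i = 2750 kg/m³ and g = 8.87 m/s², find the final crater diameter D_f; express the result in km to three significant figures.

v = 31300 m/s.
ρ_i^0.394 = 2750^0.394 = 22.65
d^0.74 = 125^0.74 = 35.62
v^0.47 = 31300^0.47 = 129.7
g^-0.18 = 8.87^-0.18 = 0.6751
D_tc = 0.0382 × 22.65 × 35.62 × 129.7 × 0.6751 = 2699 m
D_f = 1.26 × 2699 = 3401 m
     = 3.401 km

D_f ≈ 3.40 km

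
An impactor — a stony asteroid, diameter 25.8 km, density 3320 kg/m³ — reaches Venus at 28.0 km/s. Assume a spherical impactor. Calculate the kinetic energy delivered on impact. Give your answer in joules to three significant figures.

E ≈ 1.17 × 10^25 J

d = 25800 m; v = 28000 m/s.
Mass m = (π/6) ρ d³ = (π/6) × 3320 × (25800)³ = 2.985 × 10^16 kg
E = ½ m v² = 0.5 × 2.985 × 10^16 × (28000)² = 1.170 × 10^25 J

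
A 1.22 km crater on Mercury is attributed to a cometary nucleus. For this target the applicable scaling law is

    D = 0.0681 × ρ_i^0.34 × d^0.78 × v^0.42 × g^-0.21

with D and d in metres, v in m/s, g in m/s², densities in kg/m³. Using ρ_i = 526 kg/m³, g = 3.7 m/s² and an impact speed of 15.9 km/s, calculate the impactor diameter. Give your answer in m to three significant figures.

Rearranging for d: d = [D / (0.0681 · 526^0.34 · 15900^0.42 · 3.7^-0.21)]^(1/0.78).
D = 1220 m.
526^0.34 = 8.417
15900^0.42 = 58.15
3.7^-0.21 = 0.7598
Denominator = 0.0681 × 8.417 × 58.15 × 0.7598 = 25.33
D / 25.33 = 1220 / 25.33 = 48.16
d = 48.16^(1/0.78) = 48.16^1.2821 = 143.7 m

d ≈ 144 m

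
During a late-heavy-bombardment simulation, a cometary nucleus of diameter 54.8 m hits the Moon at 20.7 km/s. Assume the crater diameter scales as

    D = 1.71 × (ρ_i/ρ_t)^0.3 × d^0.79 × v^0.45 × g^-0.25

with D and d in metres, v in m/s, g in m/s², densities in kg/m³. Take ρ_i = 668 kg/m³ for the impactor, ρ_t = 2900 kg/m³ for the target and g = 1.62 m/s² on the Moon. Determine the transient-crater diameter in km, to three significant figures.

D ≈ 2.02 km

In SI units: v = 20700 m/s.
(ρ_i/ρ_t)^0.3 = (668/2900)^0.3 = 0.6437
d^0.79 = 54.8^0.79 = 23.64
v^0.45 = 20700^0.45 = 87.54
g^-0.25 = 1.62^-0.25 = 0.8864
D = 1.71 × 0.6437 × 23.64 × 87.54 × 0.8864 = 2019 m
   = 2.019 km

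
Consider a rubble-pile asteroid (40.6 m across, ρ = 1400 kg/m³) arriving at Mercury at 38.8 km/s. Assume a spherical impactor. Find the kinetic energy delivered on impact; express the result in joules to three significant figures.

E ≈ 3.69 × 10^16 J

v = 38800 m/s.
Mass m = (π/6) ρ d³ = (π/6) × 1400 × (40.6)³ = 4.906 × 10^7 kg
E = ½ m v² = 0.5 × 4.906 × 10^7 × (38800)² = 3.693 × 10^16 J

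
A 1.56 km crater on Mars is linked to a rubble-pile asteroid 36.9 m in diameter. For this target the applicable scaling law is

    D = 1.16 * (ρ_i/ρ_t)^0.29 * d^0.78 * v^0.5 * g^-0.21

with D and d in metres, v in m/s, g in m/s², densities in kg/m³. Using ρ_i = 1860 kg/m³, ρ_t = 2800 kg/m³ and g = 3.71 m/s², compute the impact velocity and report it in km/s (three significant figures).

v ≈ 14.3 km/s

Rearranging for v: v = [D / (1.16 · (1860/2800)^0.29 · 36.9^0.78 · 3.71^-0.21)]^(1/0.5).
D = 1560 m.
(1860/2800)^0.29 = 0.8881
36.9^0.78 = 16.68
3.71^-0.21 = 0.7593
Denominator = 1.16 × 0.8881 × 16.68 × 0.7593 = 13.05
D / 13.05 = 1560 / 13.05 = 119.5
v = 119.5^(1/0.5) = 119.5^2 = 14280 m/s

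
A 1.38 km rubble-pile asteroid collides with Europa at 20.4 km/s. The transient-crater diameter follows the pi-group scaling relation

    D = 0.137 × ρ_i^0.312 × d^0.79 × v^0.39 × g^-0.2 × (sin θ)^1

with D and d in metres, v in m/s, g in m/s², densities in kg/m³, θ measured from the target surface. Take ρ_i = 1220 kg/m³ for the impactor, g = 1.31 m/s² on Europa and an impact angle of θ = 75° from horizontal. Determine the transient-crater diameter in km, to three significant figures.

In SI units: d = 1380 m, v = 20400 m/s.
ρ_i^0.312 = 1220^0.312 = 9.182
d^0.79 = 1380^0.79 = 302.3
v^0.39 = 20400^0.39 = 47.95
g^-0.2 = 1.31^-0.2 = 0.9474
(sin 75°)^1 = 0.9659^1 = 0.9659
D = 0.137 × 9.182 × 302.3 × 47.95 × 0.9474 × 0.9659 = 16686 m
   = 16.69 km

D ≈ 16.7 km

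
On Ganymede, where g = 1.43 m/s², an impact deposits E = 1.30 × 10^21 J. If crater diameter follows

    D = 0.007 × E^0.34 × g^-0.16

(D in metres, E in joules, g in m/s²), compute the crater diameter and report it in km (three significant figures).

E^0.34 = (1.30 × 10^21)^0.34 = 1.509 × 10^7
g^-0.16 = 1.43^-0.16 = 0.9444
D = 0.007 × 1.509 × 10^7 × 0.9444 = 99757 m
   = 99.76 km

D ≈ 99.8 km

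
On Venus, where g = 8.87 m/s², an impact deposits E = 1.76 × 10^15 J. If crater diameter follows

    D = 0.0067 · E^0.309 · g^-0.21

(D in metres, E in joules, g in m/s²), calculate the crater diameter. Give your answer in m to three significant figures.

D ≈ 218 m

E^0.309 = (1.76 × 10^15)^0.309 = 5.139 × 10^4
g^-0.21 = 8.87^-0.21 = 0.6323
D = 0.0067 × 5.139 × 10^4 × 0.6323 = 217.7 m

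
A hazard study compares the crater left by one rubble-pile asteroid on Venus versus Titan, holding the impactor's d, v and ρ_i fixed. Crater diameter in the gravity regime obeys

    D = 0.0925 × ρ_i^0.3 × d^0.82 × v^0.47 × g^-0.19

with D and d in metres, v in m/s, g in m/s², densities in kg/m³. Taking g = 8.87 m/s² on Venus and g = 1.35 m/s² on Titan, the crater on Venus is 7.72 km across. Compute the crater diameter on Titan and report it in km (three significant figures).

D ≈ 11.0 km

All impactor-dependent factors cancel in the ratio, leaving D_Titan/D_Venus = (g_Titan/g_Venus)^-0.19.
(1.35/8.87)^-0.19 = 0.1522^-0.19 = 1.430
D_Titan = 1.430 × 7.72 km = 11.0 km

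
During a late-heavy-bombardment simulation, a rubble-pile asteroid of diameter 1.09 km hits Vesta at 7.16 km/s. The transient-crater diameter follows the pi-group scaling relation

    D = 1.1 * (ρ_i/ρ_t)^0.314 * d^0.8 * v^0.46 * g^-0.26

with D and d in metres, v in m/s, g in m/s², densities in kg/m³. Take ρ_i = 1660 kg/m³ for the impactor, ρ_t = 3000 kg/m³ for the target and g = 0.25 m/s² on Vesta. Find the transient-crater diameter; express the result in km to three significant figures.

D ≈ 20.9 km

In SI units: d = 1090 m, v = 7160 m/s.
(ρ_i/ρ_t)^0.314 = (1660/3000)^0.314 = 0.8304
d^0.8 = 1090^0.8 = 269.1
v^0.46 = 7160^0.46 = 59.33
g^-0.26 = 0.25^-0.26 = 1.434
D = 1.1 × 0.8304 × 269.1 × 59.33 × 1.434 = 20913 m
   = 20.91 km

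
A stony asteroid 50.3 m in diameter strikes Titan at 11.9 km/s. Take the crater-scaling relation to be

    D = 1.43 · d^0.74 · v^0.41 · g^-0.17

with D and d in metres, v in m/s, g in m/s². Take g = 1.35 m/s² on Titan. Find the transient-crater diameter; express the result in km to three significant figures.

In SI units: v = 11900 m/s.
d^0.74 = 50.3^0.74 = 18.16
v^0.41 = 11900^0.41 = 46.88
g^-0.17 = 1.35^-0.17 = 0.9503
D = 1.43 × 18.16 × 46.88 × 0.9503 = 1157 m
   = 1.157 km

D ≈ 1.16 km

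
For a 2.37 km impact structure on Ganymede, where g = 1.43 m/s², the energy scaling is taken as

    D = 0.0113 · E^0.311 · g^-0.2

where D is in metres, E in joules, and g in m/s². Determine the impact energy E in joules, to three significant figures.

Rearranging: E = [D / (0.0113 · g^-0.2)]^(1/0.311).
D = 2370 m.
g^-0.2 = 1.43^-0.2 = 0.9310
D / (0.0113 × 0.9310) = 2370 / (0.01052) = 2.253 × 10^5
E = (2.253 × 10^5)^3.2154 = 1.627 × 10^17 J

E ≈ 1.63 × 10^17 J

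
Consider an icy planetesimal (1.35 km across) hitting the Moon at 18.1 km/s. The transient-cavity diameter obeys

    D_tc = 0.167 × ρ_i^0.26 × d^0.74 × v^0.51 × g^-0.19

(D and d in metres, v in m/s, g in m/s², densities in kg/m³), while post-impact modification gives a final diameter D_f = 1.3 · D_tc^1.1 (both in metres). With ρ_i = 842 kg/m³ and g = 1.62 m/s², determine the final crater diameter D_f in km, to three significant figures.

D_f ≈ 97.4 km

In SI: d = 1350 m, v = 18100 m/s.
ρ_i^0.26 = 842^0.26 = 5.762
d^0.74 = 1350^0.74 = 207.2
v^0.51 = 18100^0.51 = 148.4
g^-0.19 = 1.62^-0.19 = 0.9124
D_tc = 0.167 × 5.762 × 207.2 × 148.4 × 0.9124 = 27000 m
D_f = 1.3 × (27000)^1.1 = 97374 m
     = 97.37 km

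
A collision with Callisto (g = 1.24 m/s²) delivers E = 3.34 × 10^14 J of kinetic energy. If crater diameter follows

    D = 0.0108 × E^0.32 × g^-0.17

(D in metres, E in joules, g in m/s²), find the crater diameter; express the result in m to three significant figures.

E^0.32 = (3.34 × 10^14)^0.32 = 4.442 × 10^4
g^-0.17 = 1.24^-0.17 = 0.9641
D = 0.0108 × 4.442 × 10^4 × 0.9641 = 462.5 m

D ≈ 463 m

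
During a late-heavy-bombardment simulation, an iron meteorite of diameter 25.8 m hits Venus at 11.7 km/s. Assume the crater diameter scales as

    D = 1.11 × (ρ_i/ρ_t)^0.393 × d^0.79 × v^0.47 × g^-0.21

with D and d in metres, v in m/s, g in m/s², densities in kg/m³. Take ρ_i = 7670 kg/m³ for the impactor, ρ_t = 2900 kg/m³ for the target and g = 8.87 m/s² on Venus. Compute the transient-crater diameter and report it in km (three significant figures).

In SI units: v = 11700 m/s.
(ρ_i/ρ_t)^0.393 = (7670/2900)^0.393 = 1.466
d^0.79 = 25.8^0.79 = 13.04
v^0.47 = 11700^0.47 = 81.67
g^-0.21 = 8.87^-0.21 = 0.6323
D = 1.11 × 1.466 × 13.04 × 81.67 × 0.6323 = 1096 m
   = 1.096 km

D ≈ 1.10 km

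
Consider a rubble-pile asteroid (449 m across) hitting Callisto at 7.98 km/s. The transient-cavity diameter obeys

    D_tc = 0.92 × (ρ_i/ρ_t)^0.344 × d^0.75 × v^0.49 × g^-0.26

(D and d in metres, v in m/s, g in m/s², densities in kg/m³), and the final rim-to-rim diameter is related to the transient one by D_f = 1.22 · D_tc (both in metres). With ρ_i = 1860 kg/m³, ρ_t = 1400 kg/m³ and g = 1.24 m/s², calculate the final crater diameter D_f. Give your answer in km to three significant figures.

v = 7980 m/s.
(ρ_i/ρ_t)^0.344 = (1860/1400)^0.344 = 1.103
d^0.75 = 449^0.75 = 97.54
v^0.49 = 7980^0.49 = 81.65
g^-0.26 = 1.24^-0.26 = 0.9456
D_tc = 0.92 × 1.103 × 97.54 × 81.65 × 0.9456 = 7642 m
D_f = 1.22 × 7642 = 9323 m
     = 9.323 km

D_f ≈ 9.32 km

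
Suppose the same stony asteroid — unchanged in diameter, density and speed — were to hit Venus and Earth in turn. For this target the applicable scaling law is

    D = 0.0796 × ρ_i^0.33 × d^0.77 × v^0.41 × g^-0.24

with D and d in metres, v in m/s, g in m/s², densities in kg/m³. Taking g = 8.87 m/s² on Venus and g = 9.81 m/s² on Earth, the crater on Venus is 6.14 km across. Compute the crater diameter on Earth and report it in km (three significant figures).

D ≈ 5.99 km

All impactor-dependent factors cancel in the ratio, leaving D_Earth/D_Venus = (g_Earth/g_Venus)^-0.24.
(9.81/8.87)^-0.24 = 1.106^-0.24 = 0.9761
D_Earth = 0.9761 × 6.14 km = 5.99 km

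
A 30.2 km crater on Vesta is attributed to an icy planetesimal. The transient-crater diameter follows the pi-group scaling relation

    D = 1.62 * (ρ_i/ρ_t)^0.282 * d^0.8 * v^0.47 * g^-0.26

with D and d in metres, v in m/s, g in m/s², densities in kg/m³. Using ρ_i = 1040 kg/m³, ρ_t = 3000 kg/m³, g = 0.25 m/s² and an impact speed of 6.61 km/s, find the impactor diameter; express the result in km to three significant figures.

Rearranging for d: d = [D / (1.62 · (1040/3000)^0.282 · 6610^0.47 · 0.25^-0.26)]^(1/0.8).
D = 30200 m.
(1040/3000)^0.282 = 0.7417
6610^0.47 = 62.44
0.25^-0.26 = 1.434
Denominator = 1.62 × 0.7417 × 62.44 × 1.434 = 107.6
D / 107.6 = 30200 / 107.6 = 280.7
d = 280.7^(1/0.8) = 280.7^1.25 = 1149 m

d ≈ 1.15 km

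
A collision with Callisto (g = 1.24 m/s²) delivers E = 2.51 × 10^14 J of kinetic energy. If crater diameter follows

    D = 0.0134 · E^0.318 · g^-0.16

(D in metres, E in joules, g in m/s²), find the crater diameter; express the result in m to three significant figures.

D ≈ 491 m

E^0.318 = (2.51 × 10^14)^0.318 = 3.794 × 10^4
g^-0.16 = 1.24^-0.16 = 0.9662
D = 0.0134 × 3.794 × 10^4 × 0.9662 = 491.2 m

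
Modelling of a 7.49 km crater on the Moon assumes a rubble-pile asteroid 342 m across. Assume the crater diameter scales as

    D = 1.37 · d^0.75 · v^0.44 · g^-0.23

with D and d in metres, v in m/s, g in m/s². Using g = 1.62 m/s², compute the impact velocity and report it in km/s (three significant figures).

Rearranging for v: v = [D / (1.37 · 342^0.75 · 1.62^-0.23)]^(1/0.44).
D = 7490 m.
342^0.75 = 79.53
1.62^-0.23 = 0.8950
Denominator = 1.37 × 79.53 × 0.8950 = 97.52
D / 97.52 = 7490 / 97.52 = 76.80
v = 76.80^(1/0.44) = 76.80^2.2727 = 19269 m/s

v ≈ 19.3 km/s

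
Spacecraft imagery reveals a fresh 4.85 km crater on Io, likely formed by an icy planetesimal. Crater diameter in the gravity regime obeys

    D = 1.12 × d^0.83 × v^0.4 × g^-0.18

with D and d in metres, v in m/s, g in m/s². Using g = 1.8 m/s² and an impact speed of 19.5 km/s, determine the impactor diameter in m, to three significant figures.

d ≈ 234 m

Rearranging for d: d = [D / (1.12 · 19500^0.4 · 1.8^-0.18)]^(1/0.83).
D = 4850 m.
19500^0.4 = 52.00
1.8^-0.18 = 0.8996
Denominator = 1.12 × 52.00 × 0.8996 = 52.39
D / 52.39 = 4850 / 52.39 = 92.57
d = 92.57^(1/0.83) = 92.57^1.2048 = 234.0 m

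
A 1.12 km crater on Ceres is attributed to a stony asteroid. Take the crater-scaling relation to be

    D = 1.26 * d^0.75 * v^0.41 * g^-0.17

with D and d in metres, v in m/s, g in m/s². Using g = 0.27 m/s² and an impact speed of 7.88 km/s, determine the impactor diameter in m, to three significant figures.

d ≈ 47.1 m

Rearranging for d: d = [D / (1.26 · 7880^0.41 · 0.27^-0.17)]^(1/0.75).
D = 1120 m.
7880^0.41 = 39.59
0.27^-0.17 = 1.249
Denominator = 1.26 × 39.59 × 1.249 = 62.30
D / 62.30 = 1120 / 62.30 = 17.98
d = 17.98^(1/0.75) = 17.98^1.3333 = 47.10 m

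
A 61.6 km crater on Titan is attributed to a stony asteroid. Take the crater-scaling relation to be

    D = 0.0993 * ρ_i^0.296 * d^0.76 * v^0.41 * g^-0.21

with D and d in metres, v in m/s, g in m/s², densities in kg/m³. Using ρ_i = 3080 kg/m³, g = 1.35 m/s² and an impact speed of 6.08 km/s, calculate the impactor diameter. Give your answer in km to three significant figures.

Rearranging for d: d = [D / (0.0993 · 3080^0.296 · 6080^0.41 · 1.35^-0.21)]^(1/0.76).
D = 61600 m.
3080^0.296 = 10.78
6080^0.41 = 35.60
1.35^-0.21 = 0.9389
Denominator = 0.0993 × 10.78 × 35.60 × 0.9389 = 35.78
D / 35.78 = 61600 / 35.78 = 1722
d = 1722^(1/0.76) = 1722^1.3158 = 18112 m

d ≈ 18.1 km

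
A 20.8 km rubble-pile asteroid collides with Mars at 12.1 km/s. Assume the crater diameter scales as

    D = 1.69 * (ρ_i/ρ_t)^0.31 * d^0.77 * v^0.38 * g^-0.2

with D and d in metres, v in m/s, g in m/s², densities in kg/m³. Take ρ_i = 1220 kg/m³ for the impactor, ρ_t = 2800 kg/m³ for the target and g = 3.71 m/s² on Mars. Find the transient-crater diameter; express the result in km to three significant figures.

D ≈ 75.6 km

In SI units: d = 20800 m, v = 12100 m/s.
(ρ_i/ρ_t)^0.31 = (1220/2800)^0.31 = 0.7730
d^0.77 = 20800^0.77 = 2113
v^0.38 = 12100^0.38 = 35.60
g^-0.2 = 3.71^-0.2 = 0.7694
D = 1.69 × 0.7730 × 2113 × 35.60 × 0.7694 = 75608 m
   = 75.61 km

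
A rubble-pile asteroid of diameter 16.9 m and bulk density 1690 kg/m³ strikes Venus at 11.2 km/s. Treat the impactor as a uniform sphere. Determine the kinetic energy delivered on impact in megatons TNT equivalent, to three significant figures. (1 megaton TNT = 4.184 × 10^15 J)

v = 11200 m/s.
Mass m = (π/6) ρ d³ = (π/6) × 1690 × (16.9)³ = 4.271 × 10^6 kg
E = ½ m v² = 0.5 × 4.271 × 10^6 × (11200)² = 2.679 × 10^14 J
   = 2.679 × 10^14 / 4.184×10^15 = 0.06403 Mt

E ≈ 0.0640 Mt TNT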